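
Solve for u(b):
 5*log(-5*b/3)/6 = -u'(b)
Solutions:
 u(b) = C1 - 5*b*log(-b)/6 + 5*b*(-log(5) + 1 + log(3))/6


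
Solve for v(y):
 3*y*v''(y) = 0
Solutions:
 v(y) = C1 + C2*y


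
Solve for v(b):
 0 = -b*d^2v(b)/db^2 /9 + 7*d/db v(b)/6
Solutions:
 v(b) = C1 + C2*b^(23/2)


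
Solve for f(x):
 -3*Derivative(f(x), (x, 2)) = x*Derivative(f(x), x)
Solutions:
 f(x) = C1 + C2*erf(sqrt(6)*x/6)


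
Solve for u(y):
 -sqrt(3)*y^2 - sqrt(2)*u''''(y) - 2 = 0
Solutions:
 u(y) = C1 + C2*y + C3*y^2 + C4*y^3 - sqrt(6)*y^6/720 - sqrt(2)*y^4/24


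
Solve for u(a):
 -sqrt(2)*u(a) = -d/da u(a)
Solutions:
 u(a) = C1*exp(sqrt(2)*a)


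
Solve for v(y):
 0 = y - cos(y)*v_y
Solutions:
 v(y) = C1 + Integral(y/cos(y), y)


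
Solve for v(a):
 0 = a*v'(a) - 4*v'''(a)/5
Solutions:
 v(a) = C1 + Integral(C2*airyai(10^(1/3)*a/2) + C3*airybi(10^(1/3)*a/2), a)


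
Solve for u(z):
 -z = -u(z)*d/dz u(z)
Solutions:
 u(z) = -sqrt(C1 + z^2)
 u(z) = sqrt(C1 + z^2)


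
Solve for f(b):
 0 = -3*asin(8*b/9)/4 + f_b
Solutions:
 f(b) = C1 + 3*b*asin(8*b/9)/4 + 3*sqrt(81 - 64*b^2)/32


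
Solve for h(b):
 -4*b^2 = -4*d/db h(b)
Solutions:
 h(b) = C1 + b^3/3


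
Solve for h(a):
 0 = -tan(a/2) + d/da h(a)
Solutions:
 h(a) = C1 - 2*log(cos(a/2))


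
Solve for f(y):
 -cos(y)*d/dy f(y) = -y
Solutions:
 f(y) = C1 + Integral(y/cos(y), y)


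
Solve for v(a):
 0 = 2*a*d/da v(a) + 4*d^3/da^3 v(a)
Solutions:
 v(a) = C1 + Integral(C2*airyai(-2^(2/3)*a/2) + C3*airybi(-2^(2/3)*a/2), a)


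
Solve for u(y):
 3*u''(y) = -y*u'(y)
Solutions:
 u(y) = C1 + C2*erf(sqrt(6)*y/6)


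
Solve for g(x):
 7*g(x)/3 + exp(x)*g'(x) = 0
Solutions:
 g(x) = C1*exp(7*exp(-x)/3)


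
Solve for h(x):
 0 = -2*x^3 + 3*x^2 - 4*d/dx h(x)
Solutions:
 h(x) = C1 - x^4/8 + x^3/4


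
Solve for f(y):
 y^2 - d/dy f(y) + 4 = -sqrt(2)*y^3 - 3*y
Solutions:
 f(y) = C1 + sqrt(2)*y^4/4 + y^3/3 + 3*y^2/2 + 4*y


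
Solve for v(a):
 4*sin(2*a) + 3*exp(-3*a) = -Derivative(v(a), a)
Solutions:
 v(a) = C1 + 2*cos(2*a) + exp(-3*a)


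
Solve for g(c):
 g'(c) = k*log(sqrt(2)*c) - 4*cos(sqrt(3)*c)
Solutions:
 g(c) = C1 + c*k*(log(c) - 1) + c*k*log(2)/2 - 4*sqrt(3)*sin(sqrt(3)*c)/3


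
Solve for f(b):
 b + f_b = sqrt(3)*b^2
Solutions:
 f(b) = C1 + sqrt(3)*b^3/3 - b^2/2


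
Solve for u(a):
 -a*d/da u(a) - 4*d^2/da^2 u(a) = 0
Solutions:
 u(a) = C1 + C2*erf(sqrt(2)*a/4)


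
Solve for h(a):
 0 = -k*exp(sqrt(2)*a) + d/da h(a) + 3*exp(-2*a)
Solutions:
 h(a) = C1 + sqrt(2)*k*exp(sqrt(2)*a)/2 + 3*exp(-2*a)/2


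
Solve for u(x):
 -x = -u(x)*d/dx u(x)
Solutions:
 u(x) = -sqrt(C1 + x^2)
 u(x) = sqrt(C1 + x^2)


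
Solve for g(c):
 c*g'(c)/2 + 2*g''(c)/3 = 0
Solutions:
 g(c) = C1 + C2*erf(sqrt(6)*c/4)


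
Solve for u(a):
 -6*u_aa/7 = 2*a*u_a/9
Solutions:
 u(a) = C1 + C2*erf(sqrt(42)*a/18)


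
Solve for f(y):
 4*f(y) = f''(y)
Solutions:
 f(y) = C1*exp(-2*y) + C2*exp(2*y)


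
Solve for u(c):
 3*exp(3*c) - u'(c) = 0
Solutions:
 u(c) = C1 + exp(3*c)


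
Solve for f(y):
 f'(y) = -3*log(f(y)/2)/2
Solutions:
 -2*Integral(1/(-log(_y) + log(2)), (_y, f(y)))/3 = C1 - y


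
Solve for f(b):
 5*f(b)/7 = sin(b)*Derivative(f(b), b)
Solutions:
 f(b) = C1*(cos(b) - 1)^(5/14)/(cos(b) + 1)^(5/14)


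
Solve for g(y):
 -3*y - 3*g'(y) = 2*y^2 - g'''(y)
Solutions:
 g(y) = C1 + C2*exp(-sqrt(3)*y) + C3*exp(sqrt(3)*y) - 2*y^3/9 - y^2/2 - 4*y/9


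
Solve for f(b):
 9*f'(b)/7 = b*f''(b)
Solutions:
 f(b) = C1 + C2*b^(16/7)


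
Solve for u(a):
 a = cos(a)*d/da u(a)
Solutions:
 u(a) = C1 + Integral(a/cos(a), a)


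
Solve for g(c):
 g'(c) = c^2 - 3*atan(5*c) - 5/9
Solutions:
 g(c) = C1 + c^3/3 - 3*c*atan(5*c) - 5*c/9 + 3*log(25*c^2 + 1)/10


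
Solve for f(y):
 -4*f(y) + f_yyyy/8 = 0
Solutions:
 f(y) = C1*exp(-2*2^(1/4)*y) + C2*exp(2*2^(1/4)*y) + C3*sin(2*2^(1/4)*y) + C4*cos(2*2^(1/4)*y)


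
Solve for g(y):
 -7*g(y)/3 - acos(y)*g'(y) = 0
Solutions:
 g(y) = C1*exp(-7*Integral(1/acos(y), y)/3)


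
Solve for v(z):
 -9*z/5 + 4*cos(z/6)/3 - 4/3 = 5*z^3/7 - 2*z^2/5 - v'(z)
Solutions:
 v(z) = C1 + 5*z^4/28 - 2*z^3/15 + 9*z^2/10 + 4*z/3 - 8*sin(z/6)


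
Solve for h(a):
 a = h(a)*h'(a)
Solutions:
 h(a) = -sqrt(C1 + a^2)
 h(a) = sqrt(C1 + a^2)


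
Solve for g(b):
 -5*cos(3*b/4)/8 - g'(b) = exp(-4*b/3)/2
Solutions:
 g(b) = C1 - 5*sin(3*b/4)/6 + 3*exp(-4*b/3)/8


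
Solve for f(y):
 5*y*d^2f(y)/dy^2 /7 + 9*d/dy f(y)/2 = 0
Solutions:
 f(y) = C1 + C2/y^(53/10)


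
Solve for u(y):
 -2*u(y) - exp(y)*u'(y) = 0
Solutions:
 u(y) = C1*exp(2*exp(-y))


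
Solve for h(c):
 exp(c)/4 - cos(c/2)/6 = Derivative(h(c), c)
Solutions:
 h(c) = C1 + exp(c)/4 - sin(c/2)/3


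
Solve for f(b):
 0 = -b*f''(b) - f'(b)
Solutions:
 f(b) = C1 + C2*log(b)


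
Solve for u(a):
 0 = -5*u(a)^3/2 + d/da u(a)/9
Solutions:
 u(a) = -sqrt(-1/(C1 + 45*a))
 u(a) = sqrt(-1/(C1 + 45*a))


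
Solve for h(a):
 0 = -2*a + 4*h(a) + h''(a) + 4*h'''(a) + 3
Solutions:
 h(a) = C1*exp(a*(-2 + (24*sqrt(1299) + 865)^(-1/3) + (24*sqrt(1299) + 865)^(1/3))/24)*sin(sqrt(3)*a*(-(24*sqrt(1299) + 865)^(1/3) + (24*sqrt(1299) + 865)^(-1/3))/24) + C2*exp(a*(-2 + (24*sqrt(1299) + 865)^(-1/3) + (24*sqrt(1299) + 865)^(1/3))/24)*cos(sqrt(3)*a*(-(24*sqrt(1299) + 865)^(1/3) + (24*sqrt(1299) + 865)^(-1/3))/24) + C3*exp(-a*((24*sqrt(1299) + 865)^(-1/3) + 1 + (24*sqrt(1299) + 865)^(1/3))/12) + a/2 - 3/4


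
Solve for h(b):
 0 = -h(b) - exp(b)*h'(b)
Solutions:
 h(b) = C1*exp(exp(-b))


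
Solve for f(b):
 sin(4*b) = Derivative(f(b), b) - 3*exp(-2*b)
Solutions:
 f(b) = C1 - cos(4*b)/4 - 3*exp(-2*b)/2


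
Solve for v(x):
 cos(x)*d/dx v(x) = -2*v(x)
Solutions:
 v(x) = C1*(sin(x) - 1)/(sin(x) + 1)


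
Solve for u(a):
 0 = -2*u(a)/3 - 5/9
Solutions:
 u(a) = -5/6


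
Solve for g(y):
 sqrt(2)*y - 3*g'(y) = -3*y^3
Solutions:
 g(y) = C1 + y^4/4 + sqrt(2)*y^2/6


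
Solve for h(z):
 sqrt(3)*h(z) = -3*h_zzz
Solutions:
 h(z) = C3*exp(-3^(5/6)*z/3) + (C1*sin(3^(1/3)*z/2) + C2*cos(3^(1/3)*z/2))*exp(3^(5/6)*z/6)


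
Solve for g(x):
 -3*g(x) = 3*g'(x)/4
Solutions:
 g(x) = C1*exp(-4*x)


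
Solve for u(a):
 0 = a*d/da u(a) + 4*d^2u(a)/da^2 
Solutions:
 u(a) = C1 + C2*erf(sqrt(2)*a/4)


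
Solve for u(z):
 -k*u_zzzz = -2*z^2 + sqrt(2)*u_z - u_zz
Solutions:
 u(z) = C1 + C2*exp(2^(1/3)*z*(6^(1/3)*(sqrt(6)*sqrt((27 - 2/k)/k^2) + 9*sqrt(2)/k)^(1/3)/12 - 2^(1/3)*3^(5/6)*I*(sqrt(6)*sqrt((27 - 2/k)/k^2) + 9*sqrt(2)/k)^(1/3)/12 - 2/(k*(-3^(1/3) + 3^(5/6)*I)*(sqrt(6)*sqrt((27 - 2/k)/k^2) + 9*sqrt(2)/k)^(1/3)))) + C3*exp(2^(1/3)*z*(6^(1/3)*(sqrt(6)*sqrt((27 - 2/k)/k^2) + 9*sqrt(2)/k)^(1/3)/12 + 2^(1/3)*3^(5/6)*I*(sqrt(6)*sqrt((27 - 2/k)/k^2) + 9*sqrt(2)/k)^(1/3)/12 + 2/(k*(3^(1/3) + 3^(5/6)*I)*(sqrt(6)*sqrt((27 - 2/k)/k^2) + 9*sqrt(2)/k)^(1/3)))) + C4*exp(-6^(1/3)*z*(2^(1/3)*(sqrt(6)*sqrt((27 - 2/k)/k^2) + 9*sqrt(2)/k)^(1/3) + 2*3^(1/3)/(k*(sqrt(6)*sqrt((27 - 2/k)/k^2) + 9*sqrt(2)/k)^(1/3)))/6) + sqrt(2)*z^3/3 + z^2 + sqrt(2)*z


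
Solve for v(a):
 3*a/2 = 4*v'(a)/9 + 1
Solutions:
 v(a) = C1 + 27*a^2/16 - 9*a/4


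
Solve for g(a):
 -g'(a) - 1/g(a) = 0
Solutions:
 g(a) = -sqrt(C1 - 2*a)
 g(a) = sqrt(C1 - 2*a)


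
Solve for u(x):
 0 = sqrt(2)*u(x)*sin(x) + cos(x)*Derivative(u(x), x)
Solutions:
 u(x) = C1*cos(x)^(sqrt(2))


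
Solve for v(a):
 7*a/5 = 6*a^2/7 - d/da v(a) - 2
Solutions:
 v(a) = C1 + 2*a^3/7 - 7*a^2/10 - 2*a


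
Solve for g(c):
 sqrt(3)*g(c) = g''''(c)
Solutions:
 g(c) = C1*exp(-3^(1/8)*c) + C2*exp(3^(1/8)*c) + C3*sin(3^(1/8)*c) + C4*cos(3^(1/8)*c)


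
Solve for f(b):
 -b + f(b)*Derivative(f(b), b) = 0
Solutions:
 f(b) = -sqrt(C1 + b^2)
 f(b) = sqrt(C1 + b^2)


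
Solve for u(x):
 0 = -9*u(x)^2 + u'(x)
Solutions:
 u(x) = -1/(C1 + 9*x)


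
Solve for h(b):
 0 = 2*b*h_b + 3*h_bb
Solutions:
 h(b) = C1 + C2*erf(sqrt(3)*b/3)


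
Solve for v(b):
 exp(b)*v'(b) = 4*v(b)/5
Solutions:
 v(b) = C1*exp(-4*exp(-b)/5)


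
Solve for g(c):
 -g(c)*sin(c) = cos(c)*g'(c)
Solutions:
 g(c) = C1*cos(c)


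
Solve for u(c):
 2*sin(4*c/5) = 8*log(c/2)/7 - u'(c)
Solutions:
 u(c) = C1 + 8*c*log(c)/7 - 8*c/7 - 8*c*log(2)/7 + 5*cos(4*c/5)/2


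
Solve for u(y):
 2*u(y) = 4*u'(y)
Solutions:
 u(y) = C1*exp(y/2)


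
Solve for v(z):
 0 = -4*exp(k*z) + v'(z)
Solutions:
 v(z) = C1 + 4*exp(k*z)/k


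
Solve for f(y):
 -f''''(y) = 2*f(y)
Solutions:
 f(y) = (C1*sin(2^(3/4)*y/2) + C2*cos(2^(3/4)*y/2))*exp(-2^(3/4)*y/2) + (C3*sin(2^(3/4)*y/2) + C4*cos(2^(3/4)*y/2))*exp(2^(3/4)*y/2)


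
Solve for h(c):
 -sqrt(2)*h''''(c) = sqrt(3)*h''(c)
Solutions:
 h(c) = C1 + C2*c + C3*sin(2^(3/4)*3^(1/4)*c/2) + C4*cos(2^(3/4)*3^(1/4)*c/2)


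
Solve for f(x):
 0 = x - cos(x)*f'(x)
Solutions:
 f(x) = C1 + Integral(x/cos(x), x)


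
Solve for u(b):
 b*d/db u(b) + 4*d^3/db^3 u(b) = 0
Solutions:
 u(b) = C1 + Integral(C2*airyai(-2^(1/3)*b/2) + C3*airybi(-2^(1/3)*b/2), b)


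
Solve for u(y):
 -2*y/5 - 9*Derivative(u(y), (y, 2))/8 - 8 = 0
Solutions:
 u(y) = C1 + C2*y - 8*y^3/135 - 32*y^2/9


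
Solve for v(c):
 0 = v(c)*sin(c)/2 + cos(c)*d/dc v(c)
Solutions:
 v(c) = C1*sqrt(cos(c))


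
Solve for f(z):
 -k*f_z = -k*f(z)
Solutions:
 f(z) = C1*exp(z)


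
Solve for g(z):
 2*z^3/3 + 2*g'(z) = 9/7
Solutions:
 g(z) = C1 - z^4/12 + 9*z/14


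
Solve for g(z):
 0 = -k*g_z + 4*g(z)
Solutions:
 g(z) = C1*exp(4*z/k)


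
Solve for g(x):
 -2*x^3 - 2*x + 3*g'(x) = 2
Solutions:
 g(x) = C1 + x^4/6 + x^2/3 + 2*x/3


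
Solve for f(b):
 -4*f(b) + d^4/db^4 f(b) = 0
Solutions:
 f(b) = C1*exp(-sqrt(2)*b) + C2*exp(sqrt(2)*b) + C3*sin(sqrt(2)*b) + C4*cos(sqrt(2)*b)


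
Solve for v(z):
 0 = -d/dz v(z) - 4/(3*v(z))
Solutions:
 v(z) = -sqrt(C1 - 24*z)/3
 v(z) = sqrt(C1 - 24*z)/3


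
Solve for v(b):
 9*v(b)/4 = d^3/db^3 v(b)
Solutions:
 v(b) = C3*exp(2^(1/3)*3^(2/3)*b/2) + (C1*sin(3*2^(1/3)*3^(1/6)*b/4) + C2*cos(3*2^(1/3)*3^(1/6)*b/4))*exp(-2^(1/3)*3^(2/3)*b/4)


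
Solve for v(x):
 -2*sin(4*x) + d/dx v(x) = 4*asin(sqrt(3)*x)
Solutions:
 v(x) = C1 + 4*x*asin(sqrt(3)*x) + 4*sqrt(3)*sqrt(1 - 3*x^2)/3 - cos(4*x)/2


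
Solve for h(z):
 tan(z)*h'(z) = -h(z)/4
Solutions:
 h(z) = C1/sin(z)^(1/4)


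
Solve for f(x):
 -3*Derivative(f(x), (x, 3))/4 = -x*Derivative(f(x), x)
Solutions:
 f(x) = C1 + Integral(C2*airyai(6^(2/3)*x/3) + C3*airybi(6^(2/3)*x/3), x)


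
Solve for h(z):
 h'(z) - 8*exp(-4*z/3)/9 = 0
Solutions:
 h(z) = C1 - 2*exp(-4*z/3)/3


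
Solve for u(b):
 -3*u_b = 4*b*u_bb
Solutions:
 u(b) = C1 + C2*b^(1/4)


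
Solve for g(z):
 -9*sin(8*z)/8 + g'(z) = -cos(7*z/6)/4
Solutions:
 g(z) = C1 - 3*sin(7*z/6)/14 - 9*cos(8*z)/64


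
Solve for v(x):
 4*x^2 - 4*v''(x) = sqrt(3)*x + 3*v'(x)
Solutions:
 v(x) = C1 + C2*exp(-3*x/4) + 4*x^3/9 - 16*x^2/9 - sqrt(3)*x^2/6 + 4*sqrt(3)*x/9 + 128*x/27


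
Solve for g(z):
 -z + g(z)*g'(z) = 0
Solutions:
 g(z) = -sqrt(C1 + z^2)
 g(z) = sqrt(C1 + z^2)


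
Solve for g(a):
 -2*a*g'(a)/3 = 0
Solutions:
 g(a) = C1


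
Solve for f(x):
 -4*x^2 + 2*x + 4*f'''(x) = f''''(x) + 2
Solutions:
 f(x) = C1 + C2*x + C3*x^2 + C4*exp(4*x) + x^5/60 + x^3/12


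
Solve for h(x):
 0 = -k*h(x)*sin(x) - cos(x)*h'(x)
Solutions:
 h(x) = C1*exp(k*log(cos(x)))


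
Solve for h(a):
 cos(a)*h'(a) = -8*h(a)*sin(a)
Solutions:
 h(a) = C1*cos(a)^8


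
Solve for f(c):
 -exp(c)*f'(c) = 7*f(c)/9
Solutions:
 f(c) = C1*exp(7*exp(-c)/9)


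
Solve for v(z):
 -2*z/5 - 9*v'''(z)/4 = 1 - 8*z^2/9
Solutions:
 v(z) = C1 + C2*z + C3*z^2 + 8*z^5/1215 - z^4/135 - 2*z^3/27


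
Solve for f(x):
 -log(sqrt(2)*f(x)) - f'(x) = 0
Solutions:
 2*Integral(1/(2*log(_y) + log(2)), (_y, f(x))) = C1 - x


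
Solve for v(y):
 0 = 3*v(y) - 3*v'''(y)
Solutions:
 v(y) = C3*exp(y) + (C1*sin(sqrt(3)*y/2) + C2*cos(sqrt(3)*y/2))*exp(-y/2)


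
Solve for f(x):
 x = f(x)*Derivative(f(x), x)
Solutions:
 f(x) = -sqrt(C1 + x^2)
 f(x) = sqrt(C1 + x^2)


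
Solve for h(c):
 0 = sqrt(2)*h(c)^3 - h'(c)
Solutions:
 h(c) = -sqrt(2)*sqrt(-1/(C1 + sqrt(2)*c))/2
 h(c) = sqrt(2)*sqrt(-1/(C1 + sqrt(2)*c))/2


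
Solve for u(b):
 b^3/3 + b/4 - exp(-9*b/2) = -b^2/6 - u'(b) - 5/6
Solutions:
 u(b) = C1 - b^4/12 - b^3/18 - b^2/8 - 5*b/6 - 2*exp(-9*b/2)/9


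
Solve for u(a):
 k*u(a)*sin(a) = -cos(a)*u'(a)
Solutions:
 u(a) = C1*exp(k*log(cos(a)))


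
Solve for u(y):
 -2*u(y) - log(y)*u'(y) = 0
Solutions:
 u(y) = C1*exp(-2*li(y))


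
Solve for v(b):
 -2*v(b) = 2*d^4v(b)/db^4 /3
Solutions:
 v(b) = (C1*sin(sqrt(2)*3^(1/4)*b/2) + C2*cos(sqrt(2)*3^(1/4)*b/2))*exp(-sqrt(2)*3^(1/4)*b/2) + (C3*sin(sqrt(2)*3^(1/4)*b/2) + C4*cos(sqrt(2)*3^(1/4)*b/2))*exp(sqrt(2)*3^(1/4)*b/2)


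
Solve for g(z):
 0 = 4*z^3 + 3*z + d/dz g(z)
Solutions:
 g(z) = C1 - z^4 - 3*z^2/2


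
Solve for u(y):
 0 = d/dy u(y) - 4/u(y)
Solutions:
 u(y) = -sqrt(C1 + 8*y)
 u(y) = sqrt(C1 + 8*y)


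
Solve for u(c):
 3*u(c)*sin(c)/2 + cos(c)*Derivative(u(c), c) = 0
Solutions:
 u(c) = C1*cos(c)^(3/2)


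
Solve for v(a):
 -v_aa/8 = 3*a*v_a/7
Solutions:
 v(a) = C1 + C2*erf(2*sqrt(21)*a/7)


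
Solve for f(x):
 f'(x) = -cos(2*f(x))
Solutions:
 f(x) = -asin((C1 + exp(4*x))/(C1 - exp(4*x)))/2 + pi/2
 f(x) = asin((C1 + exp(4*x))/(C1 - exp(4*x)))/2


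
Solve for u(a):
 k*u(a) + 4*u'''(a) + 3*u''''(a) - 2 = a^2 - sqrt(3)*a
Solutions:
 u(a) = C1*exp(a*Piecewise((-sqrt(-2*2^(1/3)*(-k)^(1/3)/3 + 4/9)/2 - sqrt(2*2^(1/3)*(-k)^(1/3)/3 + 8/9 + 16/(27*sqrt(-2*2^(1/3)*(-k)^(1/3)/3 + 4/9)))/2 - 1/3, Eq(k, 0)), (-sqrt(2*k/(9*(k/27 + sqrt(-k^3/729 + k^2/729))^(1/3)) + 2*(k/27 + sqrt(-k^3/729 + k^2/729))^(1/3) + 4/9)/2 - sqrt(-2*k/(9*(k/27 + sqrt(-k^3/729 + k^2/729))^(1/3)) - 2*(k/27 + sqrt(-k^3/729 + k^2/729))^(1/3) + 8/9 + 16/(27*sqrt(2*k/(9*(k/27 + sqrt(-k^3/729 + k^2/729))^(1/3)) + 2*(k/27 + sqrt(-k^3/729 + k^2/729))^(1/3) + 4/9)))/2 - 1/3, True))) + C2*exp(a*Piecewise((-sqrt(-2*2^(1/3)*(-k)^(1/3)/3 + 4/9)/2 + sqrt(2*2^(1/3)*(-k)^(1/3)/3 + 8/9 + 16/(27*sqrt(-2*2^(1/3)*(-k)^(1/3)/3 + 4/9)))/2 - 1/3, Eq(k, 0)), (-sqrt(2*k/(9*(k/27 + sqrt(-k^3/729 + k^2/729))^(1/3)) + 2*(k/27 + sqrt(-k^3/729 + k^2/729))^(1/3) + 4/9)/2 + sqrt(-2*k/(9*(k/27 + sqrt(-k^3/729 + k^2/729))^(1/3)) - 2*(k/27 + sqrt(-k^3/729 + k^2/729))^(1/3) + 8/9 + 16/(27*sqrt(2*k/(9*(k/27 + sqrt(-k^3/729 + k^2/729))^(1/3)) + 2*(k/27 + sqrt(-k^3/729 + k^2/729))^(1/3) + 4/9)))/2 - 1/3, True))) + C3*exp(a*Piecewise((sqrt(-2*2^(1/3)*(-k)^(1/3)/3 + 4/9)/2 - sqrt(2*2^(1/3)*(-k)^(1/3)/3 + 8/9 - 16/(27*sqrt(-2*2^(1/3)*(-k)^(1/3)/3 + 4/9)))/2 - 1/3, Eq(k, 0)), (sqrt(2*k/(9*(k/27 + sqrt(-k^3/729 + k^2/729))^(1/3)) + 2*(k/27 + sqrt(-k^3/729 + k^2/729))^(1/3) + 4/9)/2 - sqrt(-2*k/(9*(k/27 + sqrt(-k^3/729 + k^2/729))^(1/3)) - 2*(k/27 + sqrt(-k^3/729 + k^2/729))^(1/3) + 8/9 - 16/(27*sqrt(2*k/(9*(k/27 + sqrt(-k^3/729 + k^2/729))^(1/3)) + 2*(k/27 + sqrt(-k^3/729 + k^2/729))^(1/3) + 4/9)))/2 - 1/3, True))) + C4*exp(a*Piecewise((sqrt(-2*2^(1/3)*(-k)^(1/3)/3 + 4/9)/2 + sqrt(2*2^(1/3)*(-k)^(1/3)/3 + 8/9 - 16/(27*sqrt(-2*2^(1/3)*(-k)^(1/3)/3 + 4/9)))/2 - 1/3, Eq(k, 0)), (sqrt(2*k/(9*(k/27 + sqrt(-k^3/729 + k^2/729))^(1/3)) + 2*(k/27 + sqrt(-k^3/729 + k^2/729))^(1/3) + 4/9)/2 + sqrt(-2*k/(9*(k/27 + sqrt(-k^3/729 + k^2/729))^(1/3)) - 2*(k/27 + sqrt(-k^3/729 + k^2/729))^(1/3) + 8/9 - 16/(27*sqrt(2*k/(9*(k/27 + sqrt(-k^3/729 + k^2/729))^(1/3)) + 2*(k/27 + sqrt(-k^3/729 + k^2/729))^(1/3) + 4/9)))/2 - 1/3, True))) + a^2/k - sqrt(3)*a/k + 2/k


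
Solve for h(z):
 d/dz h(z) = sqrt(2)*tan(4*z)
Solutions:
 h(z) = C1 - sqrt(2)*log(cos(4*z))/4


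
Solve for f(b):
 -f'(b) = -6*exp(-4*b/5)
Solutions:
 f(b) = C1 - 15*exp(-4*b/5)/2


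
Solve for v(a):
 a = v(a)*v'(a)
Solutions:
 v(a) = -sqrt(C1 + a^2)
 v(a) = sqrt(C1 + a^2)


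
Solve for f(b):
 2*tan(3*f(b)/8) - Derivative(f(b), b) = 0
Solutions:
 f(b) = -8*asin(C1*exp(3*b/4))/3 + 8*pi/3
 f(b) = 8*asin(C1*exp(3*b/4))/3


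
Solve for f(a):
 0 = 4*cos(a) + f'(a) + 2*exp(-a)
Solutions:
 f(a) = C1 - 4*sin(a) + 2*exp(-a)


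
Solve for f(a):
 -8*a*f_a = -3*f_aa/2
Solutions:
 f(a) = C1 + C2*erfi(2*sqrt(6)*a/3)


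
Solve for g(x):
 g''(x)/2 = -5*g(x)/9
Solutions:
 g(x) = C1*sin(sqrt(10)*x/3) + C2*cos(sqrt(10)*x/3)


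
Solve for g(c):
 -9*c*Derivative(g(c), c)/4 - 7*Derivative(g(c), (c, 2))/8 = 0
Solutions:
 g(c) = C1 + C2*erf(3*sqrt(7)*c/7)


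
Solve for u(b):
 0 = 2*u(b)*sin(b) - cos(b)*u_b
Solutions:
 u(b) = C1/cos(b)^2


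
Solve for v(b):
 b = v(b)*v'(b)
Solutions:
 v(b) = -sqrt(C1 + b^2)
 v(b) = sqrt(C1 + b^2)


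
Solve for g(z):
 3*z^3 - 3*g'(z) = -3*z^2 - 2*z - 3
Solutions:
 g(z) = C1 + z^4/4 + z^3/3 + z^2/3 + z


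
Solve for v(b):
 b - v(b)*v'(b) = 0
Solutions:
 v(b) = -sqrt(C1 + b^2)
 v(b) = sqrt(C1 + b^2)


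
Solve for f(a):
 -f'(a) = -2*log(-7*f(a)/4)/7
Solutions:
 -7*Integral(1/(log(-_y) - 2*log(2) + log(7)), (_y, f(a)))/2 = C1 - a


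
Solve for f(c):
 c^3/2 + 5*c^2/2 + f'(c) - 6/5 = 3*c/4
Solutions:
 f(c) = C1 - c^4/8 - 5*c^3/6 + 3*c^2/8 + 6*c/5


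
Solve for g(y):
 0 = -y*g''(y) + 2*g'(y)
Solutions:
 g(y) = C1 + C2*y^3


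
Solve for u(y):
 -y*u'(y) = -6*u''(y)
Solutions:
 u(y) = C1 + C2*erfi(sqrt(3)*y/6)


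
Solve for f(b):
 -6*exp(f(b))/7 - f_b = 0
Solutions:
 f(b) = log(1/(C1 + 6*b)) + log(7)


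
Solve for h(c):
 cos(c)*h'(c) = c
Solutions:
 h(c) = C1 + Integral(c/cos(c), c)


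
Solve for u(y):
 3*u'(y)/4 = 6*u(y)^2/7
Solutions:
 u(y) = -7/(C1 + 8*y)


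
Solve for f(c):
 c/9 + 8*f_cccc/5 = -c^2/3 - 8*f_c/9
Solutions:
 f(c) = C1 + C4*exp(-15^(1/3)*c/3) - c^3/8 - c^2/16 + (C2*sin(3^(5/6)*5^(1/3)*c/6) + C3*cos(3^(5/6)*5^(1/3)*c/6))*exp(15^(1/3)*c/6)


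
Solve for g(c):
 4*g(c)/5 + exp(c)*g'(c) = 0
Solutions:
 g(c) = C1*exp(4*exp(-c)/5)


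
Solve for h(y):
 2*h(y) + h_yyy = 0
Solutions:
 h(y) = C3*exp(-2^(1/3)*y) + (C1*sin(2^(1/3)*sqrt(3)*y/2) + C2*cos(2^(1/3)*sqrt(3)*y/2))*exp(2^(1/3)*y/2)


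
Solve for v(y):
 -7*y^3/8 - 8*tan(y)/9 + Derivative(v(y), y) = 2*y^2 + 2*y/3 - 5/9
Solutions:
 v(y) = C1 + 7*y^4/32 + 2*y^3/3 + y^2/3 - 5*y/9 - 8*log(cos(y))/9


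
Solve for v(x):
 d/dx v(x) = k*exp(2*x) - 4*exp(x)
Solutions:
 v(x) = C1 + k*exp(2*x)/2 - 4*exp(x)


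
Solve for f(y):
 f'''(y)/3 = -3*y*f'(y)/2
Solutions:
 f(y) = C1 + Integral(C2*airyai(-6^(2/3)*y/2) + C3*airybi(-6^(2/3)*y/2), y)


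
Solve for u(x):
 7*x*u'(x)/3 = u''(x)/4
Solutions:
 u(x) = C1 + C2*erfi(sqrt(42)*x/3)


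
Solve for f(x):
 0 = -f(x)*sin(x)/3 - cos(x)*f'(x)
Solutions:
 f(x) = C1*cos(x)^(1/3)


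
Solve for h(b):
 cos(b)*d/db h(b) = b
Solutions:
 h(b) = C1 + Integral(b/cos(b), b)


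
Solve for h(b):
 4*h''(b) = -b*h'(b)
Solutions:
 h(b) = C1 + C2*erf(sqrt(2)*b/4)


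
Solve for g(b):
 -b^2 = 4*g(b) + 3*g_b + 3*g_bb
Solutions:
 g(b) = -b^2/4 + 3*b/8 + (C1*sin(sqrt(39)*b/6) + C2*cos(sqrt(39)*b/6))*exp(-b/2) + 3/32


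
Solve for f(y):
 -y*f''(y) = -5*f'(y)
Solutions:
 f(y) = C1 + C2*y^6


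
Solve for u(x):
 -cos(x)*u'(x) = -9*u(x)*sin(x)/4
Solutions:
 u(x) = C1/cos(x)^(9/4)


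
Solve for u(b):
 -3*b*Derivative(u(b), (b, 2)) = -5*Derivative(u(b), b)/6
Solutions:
 u(b) = C1 + C2*b^(23/18)


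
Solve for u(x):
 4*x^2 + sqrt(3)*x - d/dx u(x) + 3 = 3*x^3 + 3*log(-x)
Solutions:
 u(x) = C1 - 3*x^4/4 + 4*x^3/3 + sqrt(3)*x^2/2 - 3*x*log(-x) + 6*x


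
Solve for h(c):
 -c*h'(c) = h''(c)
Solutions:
 h(c) = C1 + C2*erf(sqrt(2)*c/2)


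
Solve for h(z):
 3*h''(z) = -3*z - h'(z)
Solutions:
 h(z) = C1 + C2*exp(-z/3) - 3*z^2/2 + 9*z


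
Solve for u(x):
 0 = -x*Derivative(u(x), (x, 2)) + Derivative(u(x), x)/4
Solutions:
 u(x) = C1 + C2*x^(5/4)


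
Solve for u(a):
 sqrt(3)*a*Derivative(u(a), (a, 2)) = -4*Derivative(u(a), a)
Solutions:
 u(a) = C1 + C2*a^(1 - 4*sqrt(3)/3)


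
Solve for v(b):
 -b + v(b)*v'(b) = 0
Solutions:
 v(b) = -sqrt(C1 + b^2)
 v(b) = sqrt(C1 + b^2)


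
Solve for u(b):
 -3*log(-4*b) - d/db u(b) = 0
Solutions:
 u(b) = C1 - 3*b*log(-b) + 3*b*(1 - 2*log(2))


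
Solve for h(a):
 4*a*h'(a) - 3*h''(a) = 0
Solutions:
 h(a) = C1 + C2*erfi(sqrt(6)*a/3)


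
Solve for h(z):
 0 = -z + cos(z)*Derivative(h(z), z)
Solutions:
 h(z) = C1 + Integral(z/cos(z), z)


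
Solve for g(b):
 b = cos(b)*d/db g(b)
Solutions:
 g(b) = C1 + Integral(b/cos(b), b)


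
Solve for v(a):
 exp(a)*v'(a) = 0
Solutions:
 v(a) = C1


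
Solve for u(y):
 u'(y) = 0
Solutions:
 u(y) = C1


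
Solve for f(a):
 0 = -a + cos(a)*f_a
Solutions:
 f(a) = C1 + Integral(a/cos(a), a)


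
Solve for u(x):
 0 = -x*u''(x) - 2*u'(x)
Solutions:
 u(x) = C1 + C2/x


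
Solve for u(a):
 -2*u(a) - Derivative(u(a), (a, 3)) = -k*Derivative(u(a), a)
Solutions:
 u(a) = C1*exp(a*(-2*k/((-3^(1/3) + 3^(5/6)*I)*(sqrt(3)*sqrt(27 - k^3) + 9)^(1/3)) + 3^(1/3)*(sqrt(3)*sqrt(27 - k^3) + 9)^(1/3)/6 - 3^(5/6)*I*(sqrt(3)*sqrt(27 - k^3) + 9)^(1/3)/6)) + C2*exp(a*(2*k/((3^(1/3) + 3^(5/6)*I)*(sqrt(3)*sqrt(27 - k^3) + 9)^(1/3)) + 3^(1/3)*(sqrt(3)*sqrt(27 - k^3) + 9)^(1/3)/6 + 3^(5/6)*I*(sqrt(3)*sqrt(27 - k^3) + 9)^(1/3)/6)) + C3*exp(-3^(1/3)*a*(3^(1/3)*k/(sqrt(3)*sqrt(27 - k^3) + 9)^(1/3) + (sqrt(3)*sqrt(27 - k^3) + 9)^(1/3))/3)


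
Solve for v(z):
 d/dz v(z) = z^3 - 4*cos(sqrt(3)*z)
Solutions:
 v(z) = C1 + z^4/4 - 4*sqrt(3)*sin(sqrt(3)*z)/3


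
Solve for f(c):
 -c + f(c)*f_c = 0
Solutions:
 f(c) = -sqrt(C1 + c^2)
 f(c) = sqrt(C1 + c^2)


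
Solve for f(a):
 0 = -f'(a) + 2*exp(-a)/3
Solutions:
 f(a) = C1 - 2*exp(-a)/3


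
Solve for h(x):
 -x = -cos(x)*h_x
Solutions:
 h(x) = C1 + Integral(x/cos(x), x)


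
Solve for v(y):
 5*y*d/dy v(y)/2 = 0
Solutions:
 v(y) = C1


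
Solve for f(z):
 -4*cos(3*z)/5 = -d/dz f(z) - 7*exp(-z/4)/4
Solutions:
 f(z) = C1 + 4*sin(3*z)/15 + 7*exp(-z/4)


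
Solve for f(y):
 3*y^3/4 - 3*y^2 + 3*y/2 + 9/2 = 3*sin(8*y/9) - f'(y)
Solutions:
 f(y) = C1 - 3*y^4/16 + y^3 - 3*y^2/4 - 9*y/2 - 27*cos(8*y/9)/8


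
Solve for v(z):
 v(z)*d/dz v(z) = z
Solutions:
 v(z) = -sqrt(C1 + z^2)
 v(z) = sqrt(C1 + z^2)


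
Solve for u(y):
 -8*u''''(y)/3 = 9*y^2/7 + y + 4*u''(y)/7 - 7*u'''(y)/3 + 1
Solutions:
 u(y) = C1 + C2*y - 3*y^4/16 - 161*y^3/48 - 6041*y^2/192 + (C3*sin(sqrt(287)*y/112) + C4*cos(sqrt(287)*y/112))*exp(7*y/16)


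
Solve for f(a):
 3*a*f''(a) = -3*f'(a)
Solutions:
 f(a) = C1 + C2*log(a)


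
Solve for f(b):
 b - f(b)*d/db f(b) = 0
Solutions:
 f(b) = -sqrt(C1 + b^2)
 f(b) = sqrt(C1 + b^2)


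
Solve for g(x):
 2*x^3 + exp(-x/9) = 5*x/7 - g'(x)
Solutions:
 g(x) = C1 - x^4/2 + 5*x^2/14 + 9*exp(-x/9)


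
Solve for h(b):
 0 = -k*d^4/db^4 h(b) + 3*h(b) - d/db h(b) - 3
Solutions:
 h(b) = C1*exp(b*Piecewise((-sqrt(-(-1/k^2)^(1/3))/2 - sqrt((-1/k^2)^(1/3) + 2/(k*sqrt(-(-1/k^2)^(1/3))))/2, Eq(1/k, 0)), (-sqrt(2*(sqrt(k^(-3) + 1/(256*k^4)) + 1/(16*k^2))^(1/3) - 2/(k*(sqrt(k^(-3) + 1/(256*k^4)) + 1/(16*k^2))^(1/3)))/2 - sqrt(-2*(sqrt(k^(-3) + 1/(256*k^4)) + 1/(16*k^2))^(1/3) + 2/(k*sqrt(2*(sqrt(k^(-3) + 1/(256*k^4)) + 1/(16*k^2))^(1/3) - 2/(k*(sqrt(k^(-3) + 1/(256*k^4)) + 1/(16*k^2))^(1/3)))) + 2/(k*(sqrt(k^(-3) + 1/(256*k^4)) + 1/(16*k^2))^(1/3)))/2, True))) + C2*exp(b*Piecewise((-sqrt(-(-1/k^2)^(1/3))/2 + sqrt((-1/k^2)^(1/3) + 2/(k*sqrt(-(-1/k^2)^(1/3))))/2, Eq(1/k, 0)), (-sqrt(2*(sqrt(k^(-3) + 1/(256*k^4)) + 1/(16*k^2))^(1/3) - 2/(k*(sqrt(k^(-3) + 1/(256*k^4)) + 1/(16*k^2))^(1/3)))/2 + sqrt(-2*(sqrt(k^(-3) + 1/(256*k^4)) + 1/(16*k^2))^(1/3) + 2/(k*sqrt(2*(sqrt(k^(-3) + 1/(256*k^4)) + 1/(16*k^2))^(1/3) - 2/(k*(sqrt(k^(-3) + 1/(256*k^4)) + 1/(16*k^2))^(1/3)))) + 2/(k*(sqrt(k^(-3) + 1/(256*k^4)) + 1/(16*k^2))^(1/3)))/2, True))) + C3*exp(b*Piecewise((sqrt(-(-1/k^2)^(1/3))/2 - sqrt((-1/k^2)^(1/3) - 2/(k*sqrt(-(-1/k^2)^(1/3))))/2, Eq(1/k, 0)), (sqrt(2*(sqrt(k^(-3) + 1/(256*k^4)) + 1/(16*k^2))^(1/3) - 2/(k*(sqrt(k^(-3) + 1/(256*k^4)) + 1/(16*k^2))^(1/3)))/2 - sqrt(-2*(sqrt(k^(-3) + 1/(256*k^4)) + 1/(16*k^2))^(1/3) - 2/(k*sqrt(2*(sqrt(k^(-3) + 1/(256*k^4)) + 1/(16*k^2))^(1/3) - 2/(k*(sqrt(k^(-3) + 1/(256*k^4)) + 1/(16*k^2))^(1/3)))) + 2/(k*(sqrt(k^(-3) + 1/(256*k^4)) + 1/(16*k^2))^(1/3)))/2, True))) + C4*exp(b*Piecewise((sqrt(-(-1/k^2)^(1/3))/2 + sqrt((-1/k^2)^(1/3) - 2/(k*sqrt(-(-1/k^2)^(1/3))))/2, Eq(1/k, 0)), (sqrt(2*(sqrt(k^(-3) + 1/(256*k^4)) + 1/(16*k^2))^(1/3) - 2/(k*(sqrt(k^(-3) + 1/(256*k^4)) + 1/(16*k^2))^(1/3)))/2 + sqrt(-2*(sqrt(k^(-3) + 1/(256*k^4)) + 1/(16*k^2))^(1/3) - 2/(k*sqrt(2*(sqrt(k^(-3) + 1/(256*k^4)) + 1/(16*k^2))^(1/3) - 2/(k*(sqrt(k^(-3) + 1/(256*k^4)) + 1/(16*k^2))^(1/3)))) + 2/(k*(sqrt(k^(-3) + 1/(256*k^4)) + 1/(16*k^2))^(1/3)))/2, True))) + 1


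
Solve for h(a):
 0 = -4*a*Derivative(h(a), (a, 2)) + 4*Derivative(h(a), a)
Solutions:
 h(a) = C1 + C2*a^2


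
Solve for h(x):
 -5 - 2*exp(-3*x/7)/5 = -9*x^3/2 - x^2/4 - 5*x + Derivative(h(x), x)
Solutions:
 h(x) = C1 + 9*x^4/8 + x^3/12 + 5*x^2/2 - 5*x + 14*exp(-3*x/7)/15


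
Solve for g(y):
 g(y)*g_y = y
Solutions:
 g(y) = -sqrt(C1 + y^2)
 g(y) = sqrt(C1 + y^2)


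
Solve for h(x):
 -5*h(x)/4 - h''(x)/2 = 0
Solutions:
 h(x) = C1*sin(sqrt(10)*x/2) + C2*cos(sqrt(10)*x/2)


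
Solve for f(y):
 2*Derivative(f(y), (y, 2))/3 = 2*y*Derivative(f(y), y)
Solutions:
 f(y) = C1 + C2*erfi(sqrt(6)*y/2)


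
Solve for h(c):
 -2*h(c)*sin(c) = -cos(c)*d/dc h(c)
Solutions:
 h(c) = C1/cos(c)^2


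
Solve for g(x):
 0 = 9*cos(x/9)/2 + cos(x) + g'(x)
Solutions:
 g(x) = C1 - 81*sin(x/9)/2 - sin(x)


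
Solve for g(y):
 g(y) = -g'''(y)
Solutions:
 g(y) = C3*exp(-y) + (C1*sin(sqrt(3)*y/2) + C2*cos(sqrt(3)*y/2))*exp(y/2)


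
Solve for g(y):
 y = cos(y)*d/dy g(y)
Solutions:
 g(y) = C1 + Integral(y/cos(y), y)


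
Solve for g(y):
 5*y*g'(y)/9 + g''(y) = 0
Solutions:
 g(y) = C1 + C2*erf(sqrt(10)*y/6)


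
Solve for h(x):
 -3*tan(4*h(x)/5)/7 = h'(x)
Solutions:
 h(x) = -5*asin(C1*exp(-12*x/35))/4 + 5*pi/4
 h(x) = 5*asin(C1*exp(-12*x/35))/4


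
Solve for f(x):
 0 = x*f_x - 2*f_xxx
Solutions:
 f(x) = C1 + Integral(C2*airyai(2^(2/3)*x/2) + C3*airybi(2^(2/3)*x/2), x)


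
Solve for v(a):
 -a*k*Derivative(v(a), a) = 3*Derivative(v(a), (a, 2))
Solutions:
 v(a) = Piecewise((-sqrt(6)*sqrt(pi)*C1*erf(sqrt(6)*a*sqrt(k)/6)/(2*sqrt(k)) - C2, (k > 0) | (k < 0)), (-C1*a - C2, True))


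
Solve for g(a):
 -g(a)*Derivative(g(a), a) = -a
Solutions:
 g(a) = -sqrt(C1 + a^2)
 g(a) = sqrt(C1 + a^2)


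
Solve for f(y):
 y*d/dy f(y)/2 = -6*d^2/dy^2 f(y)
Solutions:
 f(y) = C1 + C2*erf(sqrt(6)*y/12)


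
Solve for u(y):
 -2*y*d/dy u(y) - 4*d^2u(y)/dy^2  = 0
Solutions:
 u(y) = C1 + C2*erf(y/2)


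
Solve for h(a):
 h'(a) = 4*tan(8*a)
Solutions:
 h(a) = C1 - log(cos(8*a))/2


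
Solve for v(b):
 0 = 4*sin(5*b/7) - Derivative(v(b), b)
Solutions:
 v(b) = C1 - 28*cos(5*b/7)/5


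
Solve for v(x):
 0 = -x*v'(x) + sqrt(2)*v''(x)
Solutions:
 v(x) = C1 + C2*erfi(2^(1/4)*x/2)


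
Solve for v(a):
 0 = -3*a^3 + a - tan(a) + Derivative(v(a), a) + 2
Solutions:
 v(a) = C1 + 3*a^4/4 - a^2/2 - 2*a - log(cos(a))


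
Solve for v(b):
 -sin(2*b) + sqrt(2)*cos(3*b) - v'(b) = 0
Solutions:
 v(b) = C1 + sqrt(2)*sin(3*b)/3 + cos(2*b)/2


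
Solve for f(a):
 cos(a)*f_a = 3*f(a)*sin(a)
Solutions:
 f(a) = C1/cos(a)^3


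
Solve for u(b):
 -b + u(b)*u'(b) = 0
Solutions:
 u(b) = -sqrt(C1 + b^2)
 u(b) = sqrt(C1 + b^2)


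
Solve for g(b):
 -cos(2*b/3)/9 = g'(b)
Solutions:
 g(b) = C1 - sin(2*b/3)/6


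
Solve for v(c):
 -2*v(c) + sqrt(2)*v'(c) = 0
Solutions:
 v(c) = C1*exp(sqrt(2)*c)


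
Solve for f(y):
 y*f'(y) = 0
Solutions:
 f(y) = C1


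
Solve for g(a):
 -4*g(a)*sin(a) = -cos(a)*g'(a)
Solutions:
 g(a) = C1/cos(a)^4


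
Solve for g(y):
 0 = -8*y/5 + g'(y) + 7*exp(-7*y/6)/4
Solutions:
 g(y) = C1 + 4*y^2/5 + 3*exp(-7*y/6)/2


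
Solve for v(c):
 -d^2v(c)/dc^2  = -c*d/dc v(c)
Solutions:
 v(c) = C1 + C2*erfi(sqrt(2)*c/2)


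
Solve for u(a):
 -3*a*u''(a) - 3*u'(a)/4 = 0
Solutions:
 u(a) = C1 + C2*a^(3/4)


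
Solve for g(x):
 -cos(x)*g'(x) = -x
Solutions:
 g(x) = C1 + Integral(x/cos(x), x)


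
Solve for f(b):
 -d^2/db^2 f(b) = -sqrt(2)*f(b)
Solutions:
 f(b) = C1*exp(-2^(1/4)*b) + C2*exp(2^(1/4)*b)


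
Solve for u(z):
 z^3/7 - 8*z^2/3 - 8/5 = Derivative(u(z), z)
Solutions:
 u(z) = C1 + z^4/28 - 8*z^3/9 - 8*z/5


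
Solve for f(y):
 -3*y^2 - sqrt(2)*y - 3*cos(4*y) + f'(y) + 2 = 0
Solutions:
 f(y) = C1 + y^3 + sqrt(2)*y^2/2 - 2*y + 3*sin(4*y)/4


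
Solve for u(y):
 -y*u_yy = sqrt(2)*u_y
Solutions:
 u(y) = C1 + C2*y^(1 - sqrt(2))


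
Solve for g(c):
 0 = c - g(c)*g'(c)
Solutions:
 g(c) = -sqrt(C1 + c^2)
 g(c) = sqrt(C1 + c^2)


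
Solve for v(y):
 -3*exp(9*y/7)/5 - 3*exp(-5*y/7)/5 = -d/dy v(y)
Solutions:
 v(y) = C1 + 7*exp(9*y/7)/15 - 21*exp(-5*y/7)/25


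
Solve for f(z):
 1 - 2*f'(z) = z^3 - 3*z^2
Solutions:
 f(z) = C1 - z^4/8 + z^3/2 + z/2


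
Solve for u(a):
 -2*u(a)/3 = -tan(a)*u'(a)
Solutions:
 u(a) = C1*sin(a)^(2/3)


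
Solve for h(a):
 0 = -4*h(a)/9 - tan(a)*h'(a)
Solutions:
 h(a) = C1/sin(a)^(4/9)


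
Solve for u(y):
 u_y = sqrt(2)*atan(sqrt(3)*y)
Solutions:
 u(y) = C1 + sqrt(2)*(y*atan(sqrt(3)*y) - sqrt(3)*log(3*y^2 + 1)/6)


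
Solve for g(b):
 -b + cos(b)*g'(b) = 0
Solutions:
 g(b) = C1 + Integral(b/cos(b), b)


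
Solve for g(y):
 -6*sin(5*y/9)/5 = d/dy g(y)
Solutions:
 g(y) = C1 + 54*cos(5*y/9)/25


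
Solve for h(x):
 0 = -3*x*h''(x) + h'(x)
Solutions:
 h(x) = C1 + C2*x^(4/3)


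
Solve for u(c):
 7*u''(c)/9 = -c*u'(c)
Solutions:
 u(c) = C1 + C2*erf(3*sqrt(14)*c/14)


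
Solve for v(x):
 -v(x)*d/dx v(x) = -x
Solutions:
 v(x) = -sqrt(C1 + x^2)
 v(x) = sqrt(C1 + x^2)


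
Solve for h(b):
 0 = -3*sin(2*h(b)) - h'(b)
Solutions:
 h(b) = pi - acos((-C1 - exp(12*b))/(C1 - exp(12*b)))/2
 h(b) = acos((-C1 - exp(12*b))/(C1 - exp(12*b)))/2


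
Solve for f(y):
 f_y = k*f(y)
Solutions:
 f(y) = C1*exp(k*y)


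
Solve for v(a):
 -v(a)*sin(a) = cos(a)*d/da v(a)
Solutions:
 v(a) = C1*cos(a)


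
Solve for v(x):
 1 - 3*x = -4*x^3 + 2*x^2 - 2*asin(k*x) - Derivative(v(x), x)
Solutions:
 v(x) = C1 - x^4 + 2*x^3/3 + 3*x^2/2 - x - 2*Piecewise((x*asin(k*x) + sqrt(-k^2*x^2 + 1)/k, Ne(k, 0)), (0, True))


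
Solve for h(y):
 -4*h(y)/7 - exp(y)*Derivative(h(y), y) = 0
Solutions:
 h(y) = C1*exp(4*exp(-y)/7)


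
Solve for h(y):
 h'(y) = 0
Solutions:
 h(y) = C1


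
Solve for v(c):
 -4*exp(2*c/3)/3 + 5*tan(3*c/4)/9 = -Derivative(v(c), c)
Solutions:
 v(c) = C1 + 2*exp(2*c/3) + 20*log(cos(3*c/4))/27


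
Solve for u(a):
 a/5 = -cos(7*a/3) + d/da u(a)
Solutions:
 u(a) = C1 + a^2/10 + 3*sin(7*a/3)/7


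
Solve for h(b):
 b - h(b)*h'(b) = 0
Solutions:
 h(b) = -sqrt(C1 + b^2)
 h(b) = sqrt(C1 + b^2)


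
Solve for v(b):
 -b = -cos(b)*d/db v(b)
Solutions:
 v(b) = C1 + Integral(b/cos(b), b)


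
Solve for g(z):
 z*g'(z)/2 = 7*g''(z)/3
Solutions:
 g(z) = C1 + C2*erfi(sqrt(21)*z/14)


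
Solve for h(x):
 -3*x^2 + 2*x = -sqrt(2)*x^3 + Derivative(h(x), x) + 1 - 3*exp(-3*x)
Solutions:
 h(x) = C1 + sqrt(2)*x^4/4 - x^3 + x^2 - x - exp(-3*x)


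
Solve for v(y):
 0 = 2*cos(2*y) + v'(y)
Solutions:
 v(y) = C1 - sin(2*y)


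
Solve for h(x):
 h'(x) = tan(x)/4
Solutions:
 h(x) = C1 - log(cos(x))/4


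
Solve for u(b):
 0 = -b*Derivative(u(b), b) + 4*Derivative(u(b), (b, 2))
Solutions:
 u(b) = C1 + C2*erfi(sqrt(2)*b/4)


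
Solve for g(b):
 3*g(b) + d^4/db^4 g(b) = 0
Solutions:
 g(b) = (C1*sin(sqrt(2)*3^(1/4)*b/2) + C2*cos(sqrt(2)*3^(1/4)*b/2))*exp(-sqrt(2)*3^(1/4)*b/2) + (C3*sin(sqrt(2)*3^(1/4)*b/2) + C4*cos(sqrt(2)*3^(1/4)*b/2))*exp(sqrt(2)*3^(1/4)*b/2)


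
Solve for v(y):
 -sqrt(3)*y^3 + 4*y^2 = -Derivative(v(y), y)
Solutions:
 v(y) = C1 + sqrt(3)*y^4/4 - 4*y^3/3


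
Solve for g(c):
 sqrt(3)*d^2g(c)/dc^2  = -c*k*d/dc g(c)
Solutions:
 g(c) = Piecewise((-sqrt(2)*3^(1/4)*sqrt(pi)*C1*erf(sqrt(2)*3^(3/4)*c*sqrt(k)/6)/(2*sqrt(k)) - C2, (k > 0) | (k < 0)), (-C1*c - C2, True))


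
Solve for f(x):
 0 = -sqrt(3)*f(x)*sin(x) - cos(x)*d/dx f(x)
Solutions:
 f(x) = C1*cos(x)^(sqrt(3))


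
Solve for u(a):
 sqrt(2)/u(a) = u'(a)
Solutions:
 u(a) = -sqrt(C1 + 2*sqrt(2)*a)
 u(a) = sqrt(C1 + 2*sqrt(2)*a)


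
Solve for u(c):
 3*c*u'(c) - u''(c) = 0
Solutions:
 u(c) = C1 + C2*erfi(sqrt(6)*c/2)


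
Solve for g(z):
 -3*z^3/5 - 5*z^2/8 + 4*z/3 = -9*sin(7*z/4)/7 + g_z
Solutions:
 g(z) = C1 - 3*z^4/20 - 5*z^3/24 + 2*z^2/3 - 36*cos(7*z/4)/49


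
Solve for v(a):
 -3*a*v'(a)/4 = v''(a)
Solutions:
 v(a) = C1 + C2*erf(sqrt(6)*a/4)


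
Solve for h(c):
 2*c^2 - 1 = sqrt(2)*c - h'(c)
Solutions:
 h(c) = C1 - 2*c^3/3 + sqrt(2)*c^2/2 + c


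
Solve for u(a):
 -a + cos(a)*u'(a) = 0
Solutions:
 u(a) = C1 + Integral(a/cos(a), a)


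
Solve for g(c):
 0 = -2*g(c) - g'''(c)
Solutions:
 g(c) = C3*exp(-2^(1/3)*c) + (C1*sin(2^(1/3)*sqrt(3)*c/2) + C2*cos(2^(1/3)*sqrt(3)*c/2))*exp(2^(1/3)*c/2)


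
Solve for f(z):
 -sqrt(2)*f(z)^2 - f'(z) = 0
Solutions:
 f(z) = 1/(C1 + sqrt(2)*z)


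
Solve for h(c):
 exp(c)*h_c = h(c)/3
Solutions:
 h(c) = C1*exp(-exp(-c)/3)


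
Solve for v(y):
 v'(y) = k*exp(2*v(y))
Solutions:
 v(y) = log(-sqrt(-1/(C1 + k*y))) - log(2)/2
 v(y) = log(-1/(C1 + k*y))/2 - log(2)/2


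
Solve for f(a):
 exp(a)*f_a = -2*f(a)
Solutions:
 f(a) = C1*exp(2*exp(-a))


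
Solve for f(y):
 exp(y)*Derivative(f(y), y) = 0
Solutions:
 f(y) = C1


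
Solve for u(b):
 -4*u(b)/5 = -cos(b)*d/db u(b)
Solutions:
 u(b) = C1*(sin(b) + 1)^(2/5)/(sin(b) - 1)^(2/5)


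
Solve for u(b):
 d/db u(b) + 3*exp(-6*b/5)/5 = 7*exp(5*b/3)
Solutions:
 u(b) = C1 + 21*exp(5*b/3)/5 + exp(-6*b/5)/2


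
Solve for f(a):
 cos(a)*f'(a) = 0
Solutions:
 f(a) = C1


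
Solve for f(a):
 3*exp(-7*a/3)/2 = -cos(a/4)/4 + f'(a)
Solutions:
 f(a) = C1 + sin(a/4) - 9*exp(-7*a/3)/14


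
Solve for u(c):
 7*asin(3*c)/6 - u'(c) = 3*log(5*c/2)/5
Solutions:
 u(c) = C1 - 3*c*log(c)/5 + 7*c*asin(3*c)/6 - 3*c*log(5)/5 + 3*c*log(2)/5 + 3*c/5 + 7*sqrt(1 - 9*c^2)/18


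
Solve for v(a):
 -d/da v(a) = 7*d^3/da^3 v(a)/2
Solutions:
 v(a) = C1 + C2*sin(sqrt(14)*a/7) + C3*cos(sqrt(14)*a/7)


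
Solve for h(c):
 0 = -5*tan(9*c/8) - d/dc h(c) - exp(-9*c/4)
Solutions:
 h(c) = C1 - 20*log(tan(9*c/8)^2 + 1)/9 + 4*exp(-9*c/4)/9


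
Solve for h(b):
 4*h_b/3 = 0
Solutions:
 h(b) = C1


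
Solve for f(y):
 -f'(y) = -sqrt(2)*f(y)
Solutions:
 f(y) = C1*exp(sqrt(2)*y)


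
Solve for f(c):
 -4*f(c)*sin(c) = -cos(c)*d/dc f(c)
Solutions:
 f(c) = C1/cos(c)^4


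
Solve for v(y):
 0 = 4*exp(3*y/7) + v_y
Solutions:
 v(y) = C1 - 28*exp(3*y/7)/3


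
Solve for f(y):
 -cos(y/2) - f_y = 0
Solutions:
 f(y) = C1 - 2*sin(y/2)


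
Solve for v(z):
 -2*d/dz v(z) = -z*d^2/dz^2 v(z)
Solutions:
 v(z) = C1 + C2*z^3


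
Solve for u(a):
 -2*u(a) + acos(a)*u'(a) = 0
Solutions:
 u(a) = C1*exp(2*Integral(1/acos(a), a))


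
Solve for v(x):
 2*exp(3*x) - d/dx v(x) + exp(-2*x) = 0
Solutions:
 v(x) = C1 + 2*exp(3*x)/3 - exp(-2*x)/2


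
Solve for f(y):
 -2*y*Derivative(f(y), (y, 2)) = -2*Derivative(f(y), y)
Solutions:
 f(y) = C1 + C2*y^2


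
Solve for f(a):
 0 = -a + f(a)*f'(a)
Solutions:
 f(a) = -sqrt(C1 + a^2)
 f(a) = sqrt(C1 + a^2)


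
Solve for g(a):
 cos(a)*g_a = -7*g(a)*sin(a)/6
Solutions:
 g(a) = C1*cos(a)^(7/6)


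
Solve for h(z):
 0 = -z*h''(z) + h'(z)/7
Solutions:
 h(z) = C1 + C2*z^(8/7)


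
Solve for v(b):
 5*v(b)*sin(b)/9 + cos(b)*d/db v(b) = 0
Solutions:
 v(b) = C1*cos(b)^(5/9)


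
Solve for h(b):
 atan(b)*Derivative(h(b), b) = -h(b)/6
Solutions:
 h(b) = C1*exp(-Integral(1/atan(b), b)/6)


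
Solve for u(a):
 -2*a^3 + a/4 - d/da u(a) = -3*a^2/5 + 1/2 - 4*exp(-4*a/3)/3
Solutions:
 u(a) = C1 - a^4/2 + a^3/5 + a^2/8 - a/2 - 1/exp(a)^(4/3)


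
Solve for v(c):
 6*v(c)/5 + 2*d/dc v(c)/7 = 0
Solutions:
 v(c) = C1*exp(-21*c/5)


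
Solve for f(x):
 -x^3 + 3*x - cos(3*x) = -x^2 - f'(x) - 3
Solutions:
 f(x) = C1 + x^4/4 - x^3/3 - 3*x^2/2 - 3*x + sin(3*x)/3


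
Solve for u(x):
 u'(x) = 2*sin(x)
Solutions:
 u(x) = C1 - 2*cos(x)


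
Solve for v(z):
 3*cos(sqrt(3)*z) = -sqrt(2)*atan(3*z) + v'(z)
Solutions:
 v(z) = C1 + sqrt(2)*(z*atan(3*z) - log(9*z^2 + 1)/6) + sqrt(3)*sin(sqrt(3)*z)


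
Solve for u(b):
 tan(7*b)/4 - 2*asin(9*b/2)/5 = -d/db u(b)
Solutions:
 u(b) = C1 + 2*b*asin(9*b/2)/5 + 2*sqrt(4 - 81*b^2)/45 + log(cos(7*b))/28


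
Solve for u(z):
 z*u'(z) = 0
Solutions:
 u(z) = C1


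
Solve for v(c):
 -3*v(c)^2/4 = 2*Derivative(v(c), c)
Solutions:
 v(c) = 8/(C1 + 3*c)


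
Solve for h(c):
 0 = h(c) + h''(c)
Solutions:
 h(c) = C1*sin(c) + C2*cos(c)


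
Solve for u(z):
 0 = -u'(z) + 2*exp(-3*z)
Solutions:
 u(z) = C1 - 2*exp(-3*z)/3


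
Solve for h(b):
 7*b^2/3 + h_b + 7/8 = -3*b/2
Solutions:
 h(b) = C1 - 7*b^3/9 - 3*b^2/4 - 7*b/8


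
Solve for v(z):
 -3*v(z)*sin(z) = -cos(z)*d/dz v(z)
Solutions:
 v(z) = C1/cos(z)^3


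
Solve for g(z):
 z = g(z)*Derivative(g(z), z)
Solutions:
 g(z) = -sqrt(C1 + z^2)
 g(z) = sqrt(C1 + z^2)


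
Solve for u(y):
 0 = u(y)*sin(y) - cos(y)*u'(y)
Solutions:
 u(y) = C1/cos(y)


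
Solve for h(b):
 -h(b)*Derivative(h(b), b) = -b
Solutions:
 h(b) = -sqrt(C1 + b^2)
 h(b) = sqrt(C1 + b^2)


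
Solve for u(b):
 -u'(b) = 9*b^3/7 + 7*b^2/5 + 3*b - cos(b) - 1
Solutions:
 u(b) = C1 - 9*b^4/28 - 7*b^3/15 - 3*b^2/2 + b + sin(b)


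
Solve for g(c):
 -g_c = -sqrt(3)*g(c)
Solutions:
 g(c) = C1*exp(sqrt(3)*c)


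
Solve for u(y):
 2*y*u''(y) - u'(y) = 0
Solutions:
 u(y) = C1 + C2*y^(3/2)


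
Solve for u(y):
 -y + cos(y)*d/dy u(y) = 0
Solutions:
 u(y) = C1 + Integral(y/cos(y), y)


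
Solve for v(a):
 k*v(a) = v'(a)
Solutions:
 v(a) = C1*exp(a*k)


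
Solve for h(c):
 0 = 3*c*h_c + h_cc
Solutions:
 h(c) = C1 + C2*erf(sqrt(6)*c/2)


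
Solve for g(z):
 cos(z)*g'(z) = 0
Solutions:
 g(z) = C1


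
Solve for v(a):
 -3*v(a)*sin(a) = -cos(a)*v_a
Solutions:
 v(a) = C1/cos(a)^3


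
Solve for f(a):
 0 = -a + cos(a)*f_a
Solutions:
 f(a) = C1 + Integral(a/cos(a), a)


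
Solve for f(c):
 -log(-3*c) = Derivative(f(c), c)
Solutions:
 f(c) = C1 - c*log(-c) + c*(1 - log(3))


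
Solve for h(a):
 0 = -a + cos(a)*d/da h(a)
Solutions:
 h(a) = C1 + Integral(a/cos(a), a)


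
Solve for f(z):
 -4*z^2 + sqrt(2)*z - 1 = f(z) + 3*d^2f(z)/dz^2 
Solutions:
 f(z) = C1*sin(sqrt(3)*z/3) + C2*cos(sqrt(3)*z/3) - 4*z^2 + sqrt(2)*z + 23


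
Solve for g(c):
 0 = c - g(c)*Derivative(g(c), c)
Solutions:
 g(c) = -sqrt(C1 + c^2)
 g(c) = sqrt(C1 + c^2)


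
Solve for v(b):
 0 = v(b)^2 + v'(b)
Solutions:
 v(b) = 1/(C1 + b)


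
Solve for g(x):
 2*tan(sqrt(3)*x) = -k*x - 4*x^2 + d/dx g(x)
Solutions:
 g(x) = C1 + k*x^2/2 + 4*x^3/3 - 2*sqrt(3)*log(cos(sqrt(3)*x))/3
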